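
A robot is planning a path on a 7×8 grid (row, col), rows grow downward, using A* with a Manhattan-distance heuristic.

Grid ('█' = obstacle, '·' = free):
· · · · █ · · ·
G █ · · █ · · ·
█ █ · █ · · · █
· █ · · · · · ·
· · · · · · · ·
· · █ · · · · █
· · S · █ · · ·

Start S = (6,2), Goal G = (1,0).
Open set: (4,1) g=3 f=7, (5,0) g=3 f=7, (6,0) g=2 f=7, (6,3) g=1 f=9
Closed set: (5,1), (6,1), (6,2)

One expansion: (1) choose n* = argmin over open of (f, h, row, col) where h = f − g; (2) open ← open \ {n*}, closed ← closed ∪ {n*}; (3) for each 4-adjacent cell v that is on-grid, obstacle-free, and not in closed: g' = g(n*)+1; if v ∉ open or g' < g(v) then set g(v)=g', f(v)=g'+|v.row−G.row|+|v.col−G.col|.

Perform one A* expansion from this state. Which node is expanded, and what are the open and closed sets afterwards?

step 1: expand (4,1) (f=7, h=4) → closed; open now [(4,0) g=4 f=7, (4,2) g=4 f=9, (5,0) g=3 f=7, (6,0) g=2 f=7, (6,3) g=1 f=9]

expanded=(4,1); open=[(4,0) g=4 f=7, (4,2) g=4 f=9, (5,0) g=3 f=7, (6,0) g=2 f=7, (6,3) g=1 f=9]; closed=[(4,1), (5,1), (6,1), (6,2)]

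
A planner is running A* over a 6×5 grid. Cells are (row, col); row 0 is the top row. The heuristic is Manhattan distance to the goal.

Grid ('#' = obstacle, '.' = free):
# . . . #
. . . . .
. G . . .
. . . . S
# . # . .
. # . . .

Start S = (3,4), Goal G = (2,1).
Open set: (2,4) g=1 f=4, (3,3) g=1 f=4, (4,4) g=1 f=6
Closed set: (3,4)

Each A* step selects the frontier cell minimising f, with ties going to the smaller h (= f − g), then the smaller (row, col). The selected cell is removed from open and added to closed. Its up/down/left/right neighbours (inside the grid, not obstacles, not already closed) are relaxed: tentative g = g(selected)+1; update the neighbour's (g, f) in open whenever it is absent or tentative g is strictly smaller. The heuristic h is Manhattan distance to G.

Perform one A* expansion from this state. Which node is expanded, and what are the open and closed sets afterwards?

step 1: expand (2,4) (f=4, h=3) → closed; open now [(1,4) g=2 f=6, (2,3) g=2 f=4, (3,3) g=1 f=4, (4,4) g=1 f=6]

expanded=(2,4); open=[(1,4) g=2 f=6, (2,3) g=2 f=4, (3,3) g=1 f=4, (4,4) g=1 f=6]; closed=[(2,4), (3,4)]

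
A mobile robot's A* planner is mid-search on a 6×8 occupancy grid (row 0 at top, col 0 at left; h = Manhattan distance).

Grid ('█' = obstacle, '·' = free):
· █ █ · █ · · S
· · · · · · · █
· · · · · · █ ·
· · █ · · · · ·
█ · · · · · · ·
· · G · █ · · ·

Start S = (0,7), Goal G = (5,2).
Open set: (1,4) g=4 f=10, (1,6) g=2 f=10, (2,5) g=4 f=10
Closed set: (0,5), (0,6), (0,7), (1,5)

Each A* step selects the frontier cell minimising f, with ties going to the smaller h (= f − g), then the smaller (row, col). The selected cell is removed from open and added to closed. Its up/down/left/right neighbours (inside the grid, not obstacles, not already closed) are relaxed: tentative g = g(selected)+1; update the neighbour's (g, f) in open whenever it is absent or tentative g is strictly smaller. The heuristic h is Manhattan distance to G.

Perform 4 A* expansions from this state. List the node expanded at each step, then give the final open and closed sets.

step 1: expand (1,4) (f=10, h=6) → closed; open now [(1,3) g=5 f=10, (1,6) g=2 f=10, (2,4) g=5 f=10, (2,5) g=4 f=10]
step 2: expand (1,3) (f=10, h=5) → closed; open now [(0,3) g=6 f=12, (1,2) g=6 f=10, (1,6) g=2 f=10, (2,3) g=6 f=10, (2,4) g=5 f=10, (2,5) g=4 f=10]
step 3: expand (1,2) (f=10, h=4) → closed; open now [(0,3) g=6 f=12, (1,1) g=7 f=12, (1,6) g=2 f=10, (2,2) g=7 f=10, (2,3) g=6 f=10, (2,4) g=5 f=10, (2,5) g=4 f=10]
step 4: expand (2,2) (f=10, h=3) → closed; open now [(0,3) g=6 f=12, (1,1) g=7 f=12, (1,6) g=2 f=10, (2,1) g=8 f=12, (2,3) g=6 f=10, (2,4) g=5 f=10, (2,5) g=4 f=10]

order=[(1,4) → (1,3) → (1,2) → (2,2)]; open=[(0,3) g=6 f=12, (1,1) g=7 f=12, (1,6) g=2 f=10, (2,1) g=8 f=12, (2,3) g=6 f=10, (2,4) g=5 f=10, (2,5) g=4 f=10]; closed=[(0,5), (0,6), (0,7), (1,2), (1,3), (1,4), (1,5), (2,2)]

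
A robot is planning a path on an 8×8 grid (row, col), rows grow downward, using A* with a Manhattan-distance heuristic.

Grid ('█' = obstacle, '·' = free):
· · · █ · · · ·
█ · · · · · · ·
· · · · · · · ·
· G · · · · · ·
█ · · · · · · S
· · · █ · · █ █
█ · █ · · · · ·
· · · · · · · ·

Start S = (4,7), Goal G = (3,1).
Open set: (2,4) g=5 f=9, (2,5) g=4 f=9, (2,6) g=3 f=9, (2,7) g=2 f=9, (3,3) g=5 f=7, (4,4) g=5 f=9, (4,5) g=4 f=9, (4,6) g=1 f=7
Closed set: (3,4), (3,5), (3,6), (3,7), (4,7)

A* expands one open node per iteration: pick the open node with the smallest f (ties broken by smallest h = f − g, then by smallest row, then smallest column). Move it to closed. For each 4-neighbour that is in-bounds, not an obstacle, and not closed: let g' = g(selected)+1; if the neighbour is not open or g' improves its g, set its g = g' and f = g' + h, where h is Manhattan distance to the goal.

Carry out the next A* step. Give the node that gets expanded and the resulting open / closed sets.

expanded=(3,3); open=[(2,3) g=6 f=9, (2,4) g=5 f=9, (2,5) g=4 f=9, (2,6) g=3 f=9, (2,7) g=2 f=9, (3,2) g=6 f=7, (4,3) g=6 f=9, (4,4) g=5 f=9, (4,5) g=4 f=9, (4,6) g=1 f=7]; closed=[(3,3), (3,4), (3,5), (3,6), (3,7), (4,7)]

step 1: expand (3,3) (f=7, h=2) → closed; open now [(2,3) g=6 f=9, (2,4) g=5 f=9, (2,5) g=4 f=9, (2,6) g=3 f=9, (2,7) g=2 f=9, (3,2) g=6 f=7, (4,3) g=6 f=9, (4,4) g=5 f=9, (4,5) g=4 f=9, (4,6) g=1 f=7]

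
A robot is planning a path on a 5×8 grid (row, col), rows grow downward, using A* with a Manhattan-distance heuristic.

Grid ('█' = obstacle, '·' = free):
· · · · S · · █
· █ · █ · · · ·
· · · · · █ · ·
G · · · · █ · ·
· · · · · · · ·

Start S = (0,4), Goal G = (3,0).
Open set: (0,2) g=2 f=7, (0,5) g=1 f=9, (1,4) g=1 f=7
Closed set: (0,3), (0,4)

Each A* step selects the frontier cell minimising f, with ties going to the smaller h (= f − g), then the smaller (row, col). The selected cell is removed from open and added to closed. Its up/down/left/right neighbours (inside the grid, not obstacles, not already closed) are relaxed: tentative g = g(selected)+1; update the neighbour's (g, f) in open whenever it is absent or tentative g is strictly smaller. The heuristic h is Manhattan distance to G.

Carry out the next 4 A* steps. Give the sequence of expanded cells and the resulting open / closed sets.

step 1: expand (0,2) (f=7, h=5) → closed; open now [(0,1) g=3 f=7, (0,5) g=1 f=9, (1,2) g=3 f=7, (1,4) g=1 f=7]
step 2: expand (0,1) (f=7, h=4) → closed; open now [(0,0) g=4 f=7, (0,5) g=1 f=9, (1,2) g=3 f=7, (1,4) g=1 f=7]
step 3: expand (0,0) (f=7, h=3) → closed; open now [(0,5) g=1 f=9, (1,0) g=5 f=7, (1,2) g=3 f=7, (1,4) g=1 f=7]
step 4: expand (1,0) (f=7, h=2) → closed; open now [(0,5) g=1 f=9, (1,2) g=3 f=7, (1,4) g=1 f=7, (2,0) g=6 f=7]

order=[(0,2) → (0,1) → (0,0) → (1,0)]; open=[(0,5) g=1 f=9, (1,2) g=3 f=7, (1,4) g=1 f=7, (2,0) g=6 f=7]; closed=[(0,0), (0,1), (0,2), (0,3), (0,4), (1,0)]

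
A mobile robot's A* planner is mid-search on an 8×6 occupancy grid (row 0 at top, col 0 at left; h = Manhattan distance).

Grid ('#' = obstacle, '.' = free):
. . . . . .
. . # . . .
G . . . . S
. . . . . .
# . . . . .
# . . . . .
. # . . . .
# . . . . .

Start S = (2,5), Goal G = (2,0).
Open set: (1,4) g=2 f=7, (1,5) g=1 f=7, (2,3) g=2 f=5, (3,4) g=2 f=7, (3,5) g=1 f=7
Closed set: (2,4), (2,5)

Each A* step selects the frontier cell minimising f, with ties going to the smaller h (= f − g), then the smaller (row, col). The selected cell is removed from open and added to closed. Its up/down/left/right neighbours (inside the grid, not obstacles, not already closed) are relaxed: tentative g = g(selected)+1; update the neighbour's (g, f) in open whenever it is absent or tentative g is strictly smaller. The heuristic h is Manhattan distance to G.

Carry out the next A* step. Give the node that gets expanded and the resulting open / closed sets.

expanded=(2,3); open=[(1,3) g=3 f=7, (1,4) g=2 f=7, (1,5) g=1 f=7, (2,2) g=3 f=5, (3,3) g=3 f=7, (3,4) g=2 f=7, (3,5) g=1 f=7]; closed=[(2,3), (2,4), (2,5)]

step 1: expand (2,3) (f=5, h=3) → closed; open now [(1,3) g=3 f=7, (1,4) g=2 f=7, (1,5) g=1 f=7, (2,2) g=3 f=5, (3,3) g=3 f=7, (3,4) g=2 f=7, (3,5) g=1 f=7]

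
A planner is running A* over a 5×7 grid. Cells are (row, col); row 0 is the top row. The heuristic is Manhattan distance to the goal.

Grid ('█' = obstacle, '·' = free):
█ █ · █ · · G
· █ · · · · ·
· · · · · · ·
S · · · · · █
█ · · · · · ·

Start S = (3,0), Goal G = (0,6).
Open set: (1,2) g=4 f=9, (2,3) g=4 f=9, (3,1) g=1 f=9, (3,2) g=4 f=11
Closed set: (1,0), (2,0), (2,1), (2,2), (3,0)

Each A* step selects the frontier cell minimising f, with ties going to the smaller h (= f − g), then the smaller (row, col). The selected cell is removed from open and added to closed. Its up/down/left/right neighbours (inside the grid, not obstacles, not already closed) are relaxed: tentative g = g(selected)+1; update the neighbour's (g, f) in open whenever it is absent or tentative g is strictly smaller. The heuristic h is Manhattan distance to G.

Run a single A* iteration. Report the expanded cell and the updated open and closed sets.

step 1: expand (1,2) (f=9, h=5) → closed; open now [(0,2) g=5 f=9, (1,3) g=5 f=9, (2,3) g=4 f=9, (3,1) g=1 f=9, (3,2) g=4 f=11]

expanded=(1,2); open=[(0,2) g=5 f=9, (1,3) g=5 f=9, (2,3) g=4 f=9, (3,1) g=1 f=9, (3,2) g=4 f=11]; closed=[(1,0), (1,2), (2,0), (2,1), (2,2), (3,0)]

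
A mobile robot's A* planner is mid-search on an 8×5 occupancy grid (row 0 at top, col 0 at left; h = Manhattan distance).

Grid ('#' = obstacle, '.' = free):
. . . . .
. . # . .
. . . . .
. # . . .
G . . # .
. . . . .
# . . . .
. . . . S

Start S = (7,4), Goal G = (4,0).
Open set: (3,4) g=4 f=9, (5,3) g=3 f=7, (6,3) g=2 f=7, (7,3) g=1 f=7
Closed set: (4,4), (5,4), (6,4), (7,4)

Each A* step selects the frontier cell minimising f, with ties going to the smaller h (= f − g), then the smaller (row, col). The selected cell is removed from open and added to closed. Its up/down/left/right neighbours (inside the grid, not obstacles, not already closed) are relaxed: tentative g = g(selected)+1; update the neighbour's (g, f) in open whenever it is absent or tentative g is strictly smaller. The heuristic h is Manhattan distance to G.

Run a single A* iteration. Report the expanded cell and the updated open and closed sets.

step 1: expand (5,3) (f=7, h=4) → closed; open now [(3,4) g=4 f=9, (5,2) g=4 f=7, (6,3) g=2 f=7, (7,3) g=1 f=7]

expanded=(5,3); open=[(3,4) g=4 f=9, (5,2) g=4 f=7, (6,3) g=2 f=7, (7,3) g=1 f=7]; closed=[(4,4), (5,3), (5,4), (6,4), (7,4)]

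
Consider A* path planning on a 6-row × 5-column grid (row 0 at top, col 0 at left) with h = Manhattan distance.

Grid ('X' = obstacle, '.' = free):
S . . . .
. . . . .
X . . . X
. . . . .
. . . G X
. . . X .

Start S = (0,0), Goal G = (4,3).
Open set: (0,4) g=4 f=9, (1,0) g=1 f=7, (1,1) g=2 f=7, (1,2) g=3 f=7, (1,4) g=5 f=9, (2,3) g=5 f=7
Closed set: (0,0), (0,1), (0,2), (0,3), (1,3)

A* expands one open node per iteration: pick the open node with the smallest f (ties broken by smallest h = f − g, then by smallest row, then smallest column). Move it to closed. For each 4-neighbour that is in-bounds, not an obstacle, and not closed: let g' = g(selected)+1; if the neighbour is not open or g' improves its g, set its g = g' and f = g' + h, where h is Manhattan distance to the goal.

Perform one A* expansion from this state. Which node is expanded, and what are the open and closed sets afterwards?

step 1: expand (2,3) (f=7, h=2) → closed; open now [(0,4) g=4 f=9, (1,0) g=1 f=7, (1,1) g=2 f=7, (1,2) g=3 f=7, (1,4) g=5 f=9, (2,2) g=6 f=9, (3,3) g=6 f=7]

expanded=(2,3); open=[(0,4) g=4 f=9, (1,0) g=1 f=7, (1,1) g=2 f=7, (1,2) g=3 f=7, (1,4) g=5 f=9, (2,2) g=6 f=9, (3,3) g=6 f=7]; closed=[(0,0), (0,1), (0,2), (0,3), (1,3), (2,3)]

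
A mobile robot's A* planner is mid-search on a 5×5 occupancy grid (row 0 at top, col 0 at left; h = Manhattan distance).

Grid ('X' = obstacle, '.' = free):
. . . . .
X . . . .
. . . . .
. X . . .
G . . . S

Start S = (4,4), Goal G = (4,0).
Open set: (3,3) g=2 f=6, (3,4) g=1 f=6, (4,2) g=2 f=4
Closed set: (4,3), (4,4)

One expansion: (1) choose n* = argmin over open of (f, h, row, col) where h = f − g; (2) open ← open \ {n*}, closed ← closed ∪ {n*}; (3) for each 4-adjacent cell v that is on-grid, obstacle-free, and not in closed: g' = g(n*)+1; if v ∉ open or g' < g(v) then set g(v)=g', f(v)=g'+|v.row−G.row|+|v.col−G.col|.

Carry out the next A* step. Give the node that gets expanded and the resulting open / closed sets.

expanded=(4,2); open=[(3,2) g=3 f=6, (3,3) g=2 f=6, (3,4) g=1 f=6, (4,1) g=3 f=4]; closed=[(4,2), (4,3), (4,4)]

step 1: expand (4,2) (f=4, h=2) → closed; open now [(3,2) g=3 f=6, (3,3) g=2 f=6, (3,4) g=1 f=6, (4,1) g=3 f=4]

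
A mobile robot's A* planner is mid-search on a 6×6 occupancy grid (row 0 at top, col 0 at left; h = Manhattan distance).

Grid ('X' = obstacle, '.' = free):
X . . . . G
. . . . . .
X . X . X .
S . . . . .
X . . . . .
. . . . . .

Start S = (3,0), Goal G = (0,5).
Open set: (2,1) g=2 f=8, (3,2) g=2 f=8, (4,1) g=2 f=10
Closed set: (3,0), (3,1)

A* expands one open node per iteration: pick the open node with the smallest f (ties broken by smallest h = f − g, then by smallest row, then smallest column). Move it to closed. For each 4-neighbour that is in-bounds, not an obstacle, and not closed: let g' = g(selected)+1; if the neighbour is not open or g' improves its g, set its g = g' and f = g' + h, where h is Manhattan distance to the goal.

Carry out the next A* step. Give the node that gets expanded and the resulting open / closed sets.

expanded=(2,1); open=[(1,1) g=3 f=8, (3,2) g=2 f=8, (4,1) g=2 f=10]; closed=[(2,1), (3,0), (3,1)]

step 1: expand (2,1) (f=8, h=6) → closed; open now [(1,1) g=3 f=8, (3,2) g=2 f=8, (4,1) g=2 f=10]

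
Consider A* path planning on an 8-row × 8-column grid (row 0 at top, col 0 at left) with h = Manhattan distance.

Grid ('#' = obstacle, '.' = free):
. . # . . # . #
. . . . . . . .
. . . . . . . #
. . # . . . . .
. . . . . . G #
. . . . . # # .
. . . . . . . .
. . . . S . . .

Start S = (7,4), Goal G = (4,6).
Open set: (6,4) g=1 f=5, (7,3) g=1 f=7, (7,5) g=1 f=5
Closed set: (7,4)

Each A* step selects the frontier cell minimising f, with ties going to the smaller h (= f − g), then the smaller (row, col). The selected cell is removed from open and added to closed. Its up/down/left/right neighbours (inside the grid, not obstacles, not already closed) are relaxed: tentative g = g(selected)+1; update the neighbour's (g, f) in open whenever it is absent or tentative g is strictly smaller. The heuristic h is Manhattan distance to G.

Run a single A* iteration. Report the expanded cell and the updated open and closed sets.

expanded=(6,4); open=[(5,4) g=2 f=5, (6,3) g=2 f=7, (6,5) g=2 f=5, (7,3) g=1 f=7, (7,5) g=1 f=5]; closed=[(6,4), (7,4)]

step 1: expand (6,4) (f=5, h=4) → closed; open now [(5,4) g=2 f=5, (6,3) g=2 f=7, (6,5) g=2 f=5, (7,3) g=1 f=7, (7,5) g=1 f=5]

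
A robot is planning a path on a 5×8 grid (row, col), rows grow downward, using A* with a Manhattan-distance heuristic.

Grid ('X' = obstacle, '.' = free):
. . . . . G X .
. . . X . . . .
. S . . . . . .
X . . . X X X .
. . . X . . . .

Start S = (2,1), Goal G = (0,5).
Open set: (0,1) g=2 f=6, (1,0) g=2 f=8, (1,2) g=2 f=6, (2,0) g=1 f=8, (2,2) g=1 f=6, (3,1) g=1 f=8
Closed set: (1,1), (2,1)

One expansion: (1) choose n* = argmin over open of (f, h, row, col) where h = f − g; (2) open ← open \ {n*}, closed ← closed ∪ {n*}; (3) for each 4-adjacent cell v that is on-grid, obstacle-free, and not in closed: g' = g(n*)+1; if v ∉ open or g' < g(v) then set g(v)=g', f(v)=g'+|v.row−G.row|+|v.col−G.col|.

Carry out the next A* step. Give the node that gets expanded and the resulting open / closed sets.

expanded=(0,1); open=[(0,0) g=3 f=8, (0,2) g=3 f=6, (1,0) g=2 f=8, (1,2) g=2 f=6, (2,0) g=1 f=8, (2,2) g=1 f=6, (3,1) g=1 f=8]; closed=[(0,1), (1,1), (2,1)]

step 1: expand (0,1) (f=6, h=4) → closed; open now [(0,0) g=3 f=8, (0,2) g=3 f=6, (1,0) g=2 f=8, (1,2) g=2 f=6, (2,0) g=1 f=8, (2,2) g=1 f=6, (3,1) g=1 f=8]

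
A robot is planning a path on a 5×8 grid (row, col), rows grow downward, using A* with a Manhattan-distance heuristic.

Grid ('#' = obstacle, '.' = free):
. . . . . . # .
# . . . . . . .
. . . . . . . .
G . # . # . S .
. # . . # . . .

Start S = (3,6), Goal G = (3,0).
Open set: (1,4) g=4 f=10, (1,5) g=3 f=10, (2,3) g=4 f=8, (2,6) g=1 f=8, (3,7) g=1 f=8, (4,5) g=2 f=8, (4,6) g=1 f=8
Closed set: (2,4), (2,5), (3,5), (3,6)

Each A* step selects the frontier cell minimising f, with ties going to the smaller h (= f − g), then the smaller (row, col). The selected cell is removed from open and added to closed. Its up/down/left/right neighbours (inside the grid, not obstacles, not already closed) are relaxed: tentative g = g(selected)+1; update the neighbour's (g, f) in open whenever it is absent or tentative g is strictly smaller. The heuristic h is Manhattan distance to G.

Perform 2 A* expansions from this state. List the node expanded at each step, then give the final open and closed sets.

step 1: expand (2,3) (f=8, h=4) → closed; open now [(1,3) g=5 f=10, (1,4) g=4 f=10, (1,5) g=3 f=10, (2,2) g=5 f=8, (2,6) g=1 f=8, (3,3) g=5 f=8, (3,7) g=1 f=8, (4,5) g=2 f=8, (4,6) g=1 f=8]
step 2: expand (2,2) (f=8, h=3) → closed; open now [(1,2) g=6 f=10, (1,3) g=5 f=10, (1,4) g=4 f=10, (1,5) g=3 f=10, (2,1) g=6 f=8, (2,6) g=1 f=8, (3,3) g=5 f=8, (3,7) g=1 f=8, (4,5) g=2 f=8, (4,6) g=1 f=8]

order=[(2,3) → (2,2)]; open=[(1,2) g=6 f=10, (1,3) g=5 f=10, (1,4) g=4 f=10, (1,5) g=3 f=10, (2,1) g=6 f=8, (2,6) g=1 f=8, (3,3) g=5 f=8, (3,7) g=1 f=8, (4,5) g=2 f=8, (4,6) g=1 f=8]; closed=[(2,2), (2,3), (2,4), (2,5), (3,5), (3,6)]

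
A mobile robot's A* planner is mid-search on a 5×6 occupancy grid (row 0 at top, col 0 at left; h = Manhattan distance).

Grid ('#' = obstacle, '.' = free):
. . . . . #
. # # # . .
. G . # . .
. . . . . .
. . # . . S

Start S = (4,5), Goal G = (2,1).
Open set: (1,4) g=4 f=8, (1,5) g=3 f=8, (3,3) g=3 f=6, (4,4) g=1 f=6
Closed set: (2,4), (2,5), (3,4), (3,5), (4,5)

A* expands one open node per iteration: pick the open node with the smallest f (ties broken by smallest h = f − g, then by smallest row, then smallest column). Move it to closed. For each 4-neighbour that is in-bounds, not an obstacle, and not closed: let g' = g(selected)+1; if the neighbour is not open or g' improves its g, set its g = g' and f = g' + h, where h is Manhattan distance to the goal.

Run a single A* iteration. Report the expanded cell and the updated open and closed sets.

step 1: expand (3,3) (f=6, h=3) → closed; open now [(1,4) g=4 f=8, (1,5) g=3 f=8, (3,2) g=4 f=6, (4,3) g=4 f=8, (4,4) g=1 f=6]

expanded=(3,3); open=[(1,4) g=4 f=8, (1,5) g=3 f=8, (3,2) g=4 f=6, (4,3) g=4 f=8, (4,4) g=1 f=6]; closed=[(2,4), (2,5), (3,3), (3,4), (3,5), (4,5)]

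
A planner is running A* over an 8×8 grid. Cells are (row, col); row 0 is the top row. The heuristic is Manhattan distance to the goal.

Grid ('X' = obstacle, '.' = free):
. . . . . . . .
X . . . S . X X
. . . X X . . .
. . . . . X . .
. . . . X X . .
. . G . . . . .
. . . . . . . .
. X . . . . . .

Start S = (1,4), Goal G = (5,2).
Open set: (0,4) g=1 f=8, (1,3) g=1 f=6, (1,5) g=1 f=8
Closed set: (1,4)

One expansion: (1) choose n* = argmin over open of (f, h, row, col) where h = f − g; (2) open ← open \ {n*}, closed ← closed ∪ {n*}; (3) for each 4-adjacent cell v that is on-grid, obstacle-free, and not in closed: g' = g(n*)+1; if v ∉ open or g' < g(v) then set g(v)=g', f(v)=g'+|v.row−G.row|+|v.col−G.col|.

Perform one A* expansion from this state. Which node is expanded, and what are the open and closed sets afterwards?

expanded=(1,3); open=[(0,3) g=2 f=8, (0,4) g=1 f=8, (1,2) g=2 f=6, (1,5) g=1 f=8]; closed=[(1,3), (1,4)]

step 1: expand (1,3) (f=6, h=5) → closed; open now [(0,3) g=2 f=8, (0,4) g=1 f=8, (1,2) g=2 f=6, (1,5) g=1 f=8]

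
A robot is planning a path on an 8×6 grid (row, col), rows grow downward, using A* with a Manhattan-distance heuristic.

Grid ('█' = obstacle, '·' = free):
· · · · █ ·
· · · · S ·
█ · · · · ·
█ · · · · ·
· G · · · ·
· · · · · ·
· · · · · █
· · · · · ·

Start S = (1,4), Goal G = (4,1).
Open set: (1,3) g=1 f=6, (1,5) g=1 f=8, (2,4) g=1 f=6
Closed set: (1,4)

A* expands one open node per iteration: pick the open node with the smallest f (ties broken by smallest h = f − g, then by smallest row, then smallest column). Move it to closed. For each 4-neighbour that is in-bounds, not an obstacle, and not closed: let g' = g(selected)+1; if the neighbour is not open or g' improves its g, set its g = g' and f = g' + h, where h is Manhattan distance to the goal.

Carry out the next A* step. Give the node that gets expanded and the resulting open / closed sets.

expanded=(1,3); open=[(0,3) g=2 f=8, (1,2) g=2 f=6, (1,5) g=1 f=8, (2,3) g=2 f=6, (2,4) g=1 f=6]; closed=[(1,3), (1,4)]

step 1: expand (1,3) (f=6, h=5) → closed; open now [(0,3) g=2 f=8, (1,2) g=2 f=6, (1,5) g=1 f=8, (2,3) g=2 f=6, (2,4) g=1 f=6]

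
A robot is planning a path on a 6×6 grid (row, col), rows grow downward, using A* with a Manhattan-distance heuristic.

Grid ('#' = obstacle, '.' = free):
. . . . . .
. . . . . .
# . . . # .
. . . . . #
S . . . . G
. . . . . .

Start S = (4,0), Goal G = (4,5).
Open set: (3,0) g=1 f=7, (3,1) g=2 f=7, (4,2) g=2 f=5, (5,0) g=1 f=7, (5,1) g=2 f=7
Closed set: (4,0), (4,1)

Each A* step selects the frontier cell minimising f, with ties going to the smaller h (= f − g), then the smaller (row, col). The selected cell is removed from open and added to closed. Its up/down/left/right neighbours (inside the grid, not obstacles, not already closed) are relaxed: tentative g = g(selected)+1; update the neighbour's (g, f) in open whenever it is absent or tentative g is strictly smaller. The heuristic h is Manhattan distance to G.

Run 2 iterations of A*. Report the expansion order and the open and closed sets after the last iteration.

step 1: expand (4,2) (f=5, h=3) → closed; open now [(3,0) g=1 f=7, (3,1) g=2 f=7, (3,2) g=3 f=7, (4,3) g=3 f=5, (5,0) g=1 f=7, (5,1) g=2 f=7, (5,2) g=3 f=7]
step 2: expand (4,3) (f=5, h=2) → closed; open now [(3,0) g=1 f=7, (3,1) g=2 f=7, (3,2) g=3 f=7, (3,3) g=4 f=7, (4,4) g=4 f=5, (5,0) g=1 f=7, (5,1) g=2 f=7, (5,2) g=3 f=7, (5,3) g=4 f=7]

order=[(4,2) → (4,3)]; open=[(3,0) g=1 f=7, (3,1) g=2 f=7, (3,2) g=3 f=7, (3,3) g=4 f=7, (4,4) g=4 f=5, (5,0) g=1 f=7, (5,1) g=2 f=7, (5,2) g=3 f=7, (5,3) g=4 f=7]; closed=[(4,0), (4,1), (4,2), (4,3)]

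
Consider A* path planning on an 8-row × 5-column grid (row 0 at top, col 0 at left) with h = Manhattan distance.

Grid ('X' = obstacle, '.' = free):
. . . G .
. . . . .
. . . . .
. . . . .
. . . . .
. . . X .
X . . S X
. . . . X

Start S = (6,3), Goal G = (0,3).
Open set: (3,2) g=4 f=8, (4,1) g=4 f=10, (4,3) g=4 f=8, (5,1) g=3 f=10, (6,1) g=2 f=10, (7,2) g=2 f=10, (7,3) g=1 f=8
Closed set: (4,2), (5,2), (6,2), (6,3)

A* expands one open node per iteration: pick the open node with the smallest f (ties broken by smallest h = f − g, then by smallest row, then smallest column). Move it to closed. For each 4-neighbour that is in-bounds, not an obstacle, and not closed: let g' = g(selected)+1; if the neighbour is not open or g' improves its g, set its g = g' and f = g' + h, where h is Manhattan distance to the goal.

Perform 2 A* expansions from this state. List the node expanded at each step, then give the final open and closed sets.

step 1: expand (3,2) (f=8, h=4) → closed; open now [(2,2) g=5 f=8, (3,1) g=5 f=10, (3,3) g=5 f=8, (4,1) g=4 f=10, (4,3) g=4 f=8, (5,1) g=3 f=10, (6,1) g=2 f=10, (7,2) g=2 f=10, (7,3) g=1 f=8]
step 2: expand (2,2) (f=8, h=3) → closed; open now [(1,2) g=6 f=8, (2,1) g=6 f=10, (2,3) g=6 f=8, (3,1) g=5 f=10, (3,3) g=5 f=8, (4,1) g=4 f=10, (4,3) g=4 f=8, (5,1) g=3 f=10, (6,1) g=2 f=10, (7,2) g=2 f=10, (7,3) g=1 f=8]

order=[(3,2) → (2,2)]; open=[(1,2) g=6 f=8, (2,1) g=6 f=10, (2,3) g=6 f=8, (3,1) g=5 f=10, (3,3) g=5 f=8, (4,1) g=4 f=10, (4,3) g=4 f=8, (5,1) g=3 f=10, (6,1) g=2 f=10, (7,2) g=2 f=10, (7,3) g=1 f=8]; closed=[(2,2), (3,2), (4,2), (5,2), (6,2), (6,3)]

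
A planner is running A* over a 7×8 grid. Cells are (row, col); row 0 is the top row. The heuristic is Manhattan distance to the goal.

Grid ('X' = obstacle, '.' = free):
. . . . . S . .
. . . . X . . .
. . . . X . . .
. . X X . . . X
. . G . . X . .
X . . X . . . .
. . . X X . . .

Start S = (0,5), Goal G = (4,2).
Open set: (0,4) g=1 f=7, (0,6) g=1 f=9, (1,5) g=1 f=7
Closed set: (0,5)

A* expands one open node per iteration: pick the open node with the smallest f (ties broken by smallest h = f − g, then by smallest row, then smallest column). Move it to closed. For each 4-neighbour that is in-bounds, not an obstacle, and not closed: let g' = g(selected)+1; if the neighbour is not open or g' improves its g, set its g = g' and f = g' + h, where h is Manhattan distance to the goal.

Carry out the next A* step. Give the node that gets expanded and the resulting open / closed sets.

expanded=(0,4); open=[(0,3) g=2 f=7, (0,6) g=1 f=9, (1,5) g=1 f=7]; closed=[(0,4), (0,5)]

step 1: expand (0,4) (f=7, h=6) → closed; open now [(0,3) g=2 f=7, (0,6) g=1 f=9, (1,5) g=1 f=7]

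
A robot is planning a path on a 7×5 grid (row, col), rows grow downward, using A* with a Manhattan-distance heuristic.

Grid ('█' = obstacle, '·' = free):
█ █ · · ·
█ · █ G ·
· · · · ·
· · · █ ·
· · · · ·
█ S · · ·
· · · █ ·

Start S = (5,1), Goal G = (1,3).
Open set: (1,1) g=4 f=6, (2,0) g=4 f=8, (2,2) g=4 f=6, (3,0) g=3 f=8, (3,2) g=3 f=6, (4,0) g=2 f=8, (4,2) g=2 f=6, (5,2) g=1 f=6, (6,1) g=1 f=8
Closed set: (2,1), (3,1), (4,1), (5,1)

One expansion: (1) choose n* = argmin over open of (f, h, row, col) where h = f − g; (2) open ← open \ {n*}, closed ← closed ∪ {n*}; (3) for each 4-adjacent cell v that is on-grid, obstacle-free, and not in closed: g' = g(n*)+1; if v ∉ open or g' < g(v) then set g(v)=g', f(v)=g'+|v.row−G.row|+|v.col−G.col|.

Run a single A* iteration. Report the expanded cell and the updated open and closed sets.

step 1: expand (1,1) (f=6, h=2) → closed; open now [(2,0) g=4 f=8, (2,2) g=4 f=6, (3,0) g=3 f=8, (3,2) g=3 f=6, (4,0) g=2 f=8, (4,2) g=2 f=6, (5,2) g=1 f=6, (6,1) g=1 f=8]

expanded=(1,1); open=[(2,0) g=4 f=8, (2,2) g=4 f=6, (3,0) g=3 f=8, (3,2) g=3 f=6, (4,0) g=2 f=8, (4,2) g=2 f=6, (5,2) g=1 f=6, (6,1) g=1 f=8]; closed=[(1,1), (2,1), (3,1), (4,1), (5,1)]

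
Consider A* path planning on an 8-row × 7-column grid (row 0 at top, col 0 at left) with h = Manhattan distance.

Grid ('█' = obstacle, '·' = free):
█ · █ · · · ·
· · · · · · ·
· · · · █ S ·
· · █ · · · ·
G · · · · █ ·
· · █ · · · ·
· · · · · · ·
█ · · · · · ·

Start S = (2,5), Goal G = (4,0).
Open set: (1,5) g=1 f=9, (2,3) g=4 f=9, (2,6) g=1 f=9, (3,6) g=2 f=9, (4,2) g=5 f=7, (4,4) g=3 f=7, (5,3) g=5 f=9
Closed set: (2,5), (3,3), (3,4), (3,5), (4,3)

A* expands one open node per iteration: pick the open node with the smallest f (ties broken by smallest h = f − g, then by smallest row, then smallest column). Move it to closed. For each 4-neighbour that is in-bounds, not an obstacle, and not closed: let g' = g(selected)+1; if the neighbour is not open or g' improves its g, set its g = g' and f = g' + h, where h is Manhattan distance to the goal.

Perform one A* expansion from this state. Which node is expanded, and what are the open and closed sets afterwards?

expanded=(4,2); open=[(1,5) g=1 f=9, (2,3) g=4 f=9, (2,6) g=1 f=9, (3,6) g=2 f=9, (4,1) g=6 f=7, (4,4) g=3 f=7, (5,3) g=5 f=9]; closed=[(2,5), (3,3), (3,4), (3,5), (4,2), (4,3)]

step 1: expand (4,2) (f=7, h=2) → closed; open now [(1,5) g=1 f=9, (2,3) g=4 f=9, (2,6) g=1 f=9, (3,6) g=2 f=9, (4,1) g=6 f=7, (4,4) g=3 f=7, (5,3) g=5 f=9]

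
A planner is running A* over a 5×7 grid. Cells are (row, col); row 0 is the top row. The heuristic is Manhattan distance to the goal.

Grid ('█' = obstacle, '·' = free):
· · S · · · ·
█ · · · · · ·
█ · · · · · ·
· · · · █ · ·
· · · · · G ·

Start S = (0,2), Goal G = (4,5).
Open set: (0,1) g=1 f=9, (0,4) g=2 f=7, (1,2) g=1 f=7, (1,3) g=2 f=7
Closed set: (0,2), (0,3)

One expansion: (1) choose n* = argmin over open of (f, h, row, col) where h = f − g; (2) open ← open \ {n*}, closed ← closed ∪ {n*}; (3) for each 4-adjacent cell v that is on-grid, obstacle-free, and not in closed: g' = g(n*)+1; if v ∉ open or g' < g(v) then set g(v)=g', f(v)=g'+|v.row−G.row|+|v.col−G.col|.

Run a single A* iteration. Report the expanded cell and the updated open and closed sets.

expanded=(0,4); open=[(0,1) g=1 f=9, (0,5) g=3 f=7, (1,2) g=1 f=7, (1,3) g=2 f=7, (1,4) g=3 f=7]; closed=[(0,2), (0,3), (0,4)]

step 1: expand (0,4) (f=7, h=5) → closed; open now [(0,1) g=1 f=9, (0,5) g=3 f=7, (1,2) g=1 f=7, (1,3) g=2 f=7, (1,4) g=3 f=7]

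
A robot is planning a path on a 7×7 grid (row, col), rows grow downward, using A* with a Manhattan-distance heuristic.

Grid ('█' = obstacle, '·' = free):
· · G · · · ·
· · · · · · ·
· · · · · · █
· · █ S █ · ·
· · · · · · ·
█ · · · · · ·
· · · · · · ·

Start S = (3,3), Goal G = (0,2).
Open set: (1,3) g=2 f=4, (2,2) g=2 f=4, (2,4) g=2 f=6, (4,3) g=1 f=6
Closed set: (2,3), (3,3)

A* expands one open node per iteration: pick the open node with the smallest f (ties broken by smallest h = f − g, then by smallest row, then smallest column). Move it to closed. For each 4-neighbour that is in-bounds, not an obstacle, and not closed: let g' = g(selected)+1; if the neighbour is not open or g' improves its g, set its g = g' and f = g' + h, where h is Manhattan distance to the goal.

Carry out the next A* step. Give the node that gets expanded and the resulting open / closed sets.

step 1: expand (1,3) (f=4, h=2) → closed; open now [(0,3) g=3 f=4, (1,2) g=3 f=4, (1,4) g=3 f=6, (2,2) g=2 f=4, (2,4) g=2 f=6, (4,3) g=1 f=6]

expanded=(1,3); open=[(0,3) g=3 f=4, (1,2) g=3 f=4, (1,4) g=3 f=6, (2,2) g=2 f=4, (2,4) g=2 f=6, (4,3) g=1 f=6]; closed=[(1,3), (2,3), (3,3)]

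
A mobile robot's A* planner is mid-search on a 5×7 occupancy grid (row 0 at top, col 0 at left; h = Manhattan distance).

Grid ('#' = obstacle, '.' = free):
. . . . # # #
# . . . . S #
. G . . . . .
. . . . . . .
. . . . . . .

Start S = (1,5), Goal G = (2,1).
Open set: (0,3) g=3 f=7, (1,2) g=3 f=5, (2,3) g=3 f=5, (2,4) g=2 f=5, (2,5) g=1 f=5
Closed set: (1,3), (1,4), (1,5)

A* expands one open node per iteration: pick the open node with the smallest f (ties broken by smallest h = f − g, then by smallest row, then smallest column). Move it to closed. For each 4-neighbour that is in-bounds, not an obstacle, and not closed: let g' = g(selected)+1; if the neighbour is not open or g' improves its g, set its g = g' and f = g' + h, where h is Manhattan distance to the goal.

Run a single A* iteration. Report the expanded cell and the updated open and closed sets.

expanded=(1,2); open=[(0,2) g=4 f=7, (0,3) g=3 f=7, (1,1) g=4 f=5, (2,2) g=4 f=5, (2,3) g=3 f=5, (2,4) g=2 f=5, (2,5) g=1 f=5]; closed=[(1,2), (1,3), (1,4), (1,5)]

step 1: expand (1,2) (f=5, h=2) → closed; open now [(0,2) g=4 f=7, (0,3) g=3 f=7, (1,1) g=4 f=5, (2,2) g=4 f=5, (2,3) g=3 f=5, (2,4) g=2 f=5, (2,5) g=1 f=5]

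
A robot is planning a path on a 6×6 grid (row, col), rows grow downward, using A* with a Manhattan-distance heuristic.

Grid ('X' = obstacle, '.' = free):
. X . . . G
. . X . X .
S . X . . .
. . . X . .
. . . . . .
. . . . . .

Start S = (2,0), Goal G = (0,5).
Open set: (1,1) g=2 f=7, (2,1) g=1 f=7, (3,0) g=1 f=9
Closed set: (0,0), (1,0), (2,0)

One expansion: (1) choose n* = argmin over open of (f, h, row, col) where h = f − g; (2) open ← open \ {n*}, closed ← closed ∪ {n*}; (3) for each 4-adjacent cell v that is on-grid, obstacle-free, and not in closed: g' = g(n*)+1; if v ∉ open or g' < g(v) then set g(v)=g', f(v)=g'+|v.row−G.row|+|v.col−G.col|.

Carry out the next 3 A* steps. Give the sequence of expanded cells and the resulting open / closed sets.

step 1: expand (1,1) (f=7, h=5) → closed; open now [(2,1) g=1 f=7, (3,0) g=1 f=9]
step 2: expand (2,1) (f=7, h=6) → closed; open now [(3,0) g=1 f=9, (3,1) g=2 f=9]
step 3: expand (3,1) (f=9, h=7) → closed; open now [(3,0) g=1 f=9, (3,2) g=3 f=9, (4,1) g=3 f=11]

order=[(1,1) → (2,1) → (3,1)]; open=[(3,0) g=1 f=9, (3,2) g=3 f=9, (4,1) g=3 f=11]; closed=[(0,0), (1,0), (1,1), (2,0), (2,1), (3,1)]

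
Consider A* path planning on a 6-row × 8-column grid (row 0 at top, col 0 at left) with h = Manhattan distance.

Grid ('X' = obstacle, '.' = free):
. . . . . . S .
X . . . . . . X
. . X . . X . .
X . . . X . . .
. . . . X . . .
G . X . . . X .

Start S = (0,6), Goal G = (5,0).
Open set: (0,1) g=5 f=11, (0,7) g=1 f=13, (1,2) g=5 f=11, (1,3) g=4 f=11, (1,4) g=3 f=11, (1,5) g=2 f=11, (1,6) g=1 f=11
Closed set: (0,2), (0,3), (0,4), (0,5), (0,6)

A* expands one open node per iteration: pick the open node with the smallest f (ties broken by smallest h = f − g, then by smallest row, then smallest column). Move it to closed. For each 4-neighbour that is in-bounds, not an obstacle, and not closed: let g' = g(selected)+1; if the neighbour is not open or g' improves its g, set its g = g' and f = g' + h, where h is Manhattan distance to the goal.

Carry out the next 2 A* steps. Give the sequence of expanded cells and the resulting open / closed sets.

order=[(0,1) → (0,0)]; open=[(0,7) g=1 f=13, (1,1) g=6 f=11, (1,2) g=5 f=11, (1,3) g=4 f=11, (1,4) g=3 f=11, (1,5) g=2 f=11, (1,6) g=1 f=11]; closed=[(0,0), (0,1), (0,2), (0,3), (0,4), (0,5), (0,6)]

step 1: expand (0,1) (f=11, h=6) → closed; open now [(0,0) g=6 f=11, (0,7) g=1 f=13, (1,1) g=6 f=11, (1,2) g=5 f=11, (1,3) g=4 f=11, (1,4) g=3 f=11, (1,5) g=2 f=11, (1,6) g=1 f=11]
step 2: expand (0,0) (f=11, h=5) → closed; open now [(0,7) g=1 f=13, (1,1) g=6 f=11, (1,2) g=5 f=11, (1,3) g=4 f=11, (1,4) g=3 f=11, (1,5) g=2 f=11, (1,6) g=1 f=11]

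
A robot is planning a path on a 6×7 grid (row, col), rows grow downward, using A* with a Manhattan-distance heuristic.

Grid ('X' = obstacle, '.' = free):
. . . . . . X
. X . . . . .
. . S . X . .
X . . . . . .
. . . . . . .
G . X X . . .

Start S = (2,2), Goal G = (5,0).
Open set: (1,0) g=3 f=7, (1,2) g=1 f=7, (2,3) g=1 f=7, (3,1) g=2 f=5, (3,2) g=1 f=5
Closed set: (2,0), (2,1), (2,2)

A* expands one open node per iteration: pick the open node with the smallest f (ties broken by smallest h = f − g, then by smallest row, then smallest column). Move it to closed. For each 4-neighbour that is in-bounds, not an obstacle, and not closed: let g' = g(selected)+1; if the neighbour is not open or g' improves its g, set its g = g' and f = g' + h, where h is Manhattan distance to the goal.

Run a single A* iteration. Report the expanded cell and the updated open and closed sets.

expanded=(3,1); open=[(1,0) g=3 f=7, (1,2) g=1 f=7, (2,3) g=1 f=7, (3,2) g=1 f=5, (4,1) g=3 f=5]; closed=[(2,0), (2,1), (2,2), (3,1)]

step 1: expand (3,1) (f=5, h=3) → closed; open now [(1,0) g=3 f=7, (1,2) g=1 f=7, (2,3) g=1 f=7, (3,2) g=1 f=5, (4,1) g=3 f=5]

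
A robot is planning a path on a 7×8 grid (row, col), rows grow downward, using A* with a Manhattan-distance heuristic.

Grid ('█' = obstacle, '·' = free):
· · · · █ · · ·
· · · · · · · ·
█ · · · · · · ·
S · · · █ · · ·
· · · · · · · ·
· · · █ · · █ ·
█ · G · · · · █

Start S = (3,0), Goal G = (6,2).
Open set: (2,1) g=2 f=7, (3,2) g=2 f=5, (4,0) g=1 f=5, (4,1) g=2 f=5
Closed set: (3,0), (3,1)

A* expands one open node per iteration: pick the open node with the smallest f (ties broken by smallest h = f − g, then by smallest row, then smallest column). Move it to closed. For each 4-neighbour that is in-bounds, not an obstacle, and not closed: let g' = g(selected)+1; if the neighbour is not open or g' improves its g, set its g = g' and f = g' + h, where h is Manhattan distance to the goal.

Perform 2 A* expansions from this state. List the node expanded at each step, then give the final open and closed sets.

order=[(3,2) → (4,2)]; open=[(2,1) g=2 f=7, (2,2) g=3 f=7, (3,3) g=3 f=7, (4,0) g=1 f=5, (4,1) g=2 f=5, (4,3) g=4 f=7, (5,2) g=4 f=5]; closed=[(3,0), (3,1), (3,2), (4,2)]

step 1: expand (3,2) (f=5, h=3) → closed; open now [(2,1) g=2 f=7, (2,2) g=3 f=7, (3,3) g=3 f=7, (4,0) g=1 f=5, (4,1) g=2 f=5, (4,2) g=3 f=5]
step 2: expand (4,2) (f=5, h=2) → closed; open now [(2,1) g=2 f=7, (2,2) g=3 f=7, (3,3) g=3 f=7, (4,0) g=1 f=5, (4,1) g=2 f=5, (4,3) g=4 f=7, (5,2) g=4 f=5]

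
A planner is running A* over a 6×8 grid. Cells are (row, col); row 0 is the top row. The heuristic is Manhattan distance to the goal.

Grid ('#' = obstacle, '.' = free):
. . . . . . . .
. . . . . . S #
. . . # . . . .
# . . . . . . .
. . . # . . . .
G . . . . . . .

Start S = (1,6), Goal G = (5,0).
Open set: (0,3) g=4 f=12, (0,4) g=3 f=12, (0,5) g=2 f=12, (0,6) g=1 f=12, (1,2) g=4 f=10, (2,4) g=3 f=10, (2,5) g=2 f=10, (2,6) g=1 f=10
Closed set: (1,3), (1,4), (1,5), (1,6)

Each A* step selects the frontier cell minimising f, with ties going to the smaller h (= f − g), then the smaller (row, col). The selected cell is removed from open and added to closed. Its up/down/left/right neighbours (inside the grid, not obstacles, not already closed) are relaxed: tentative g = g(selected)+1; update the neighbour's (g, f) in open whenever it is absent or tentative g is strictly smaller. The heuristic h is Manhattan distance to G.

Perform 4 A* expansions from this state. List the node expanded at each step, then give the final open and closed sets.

order=[(1,2) → (1,1) → (1,0) → (2,0)]; open=[(0,0) g=7 f=12, (0,1) g=6 f=12, (0,2) g=5 f=12, (0,3) g=4 f=12, (0,4) g=3 f=12, (0,5) g=2 f=12, (0,6) g=1 f=12, (2,1) g=6 f=10, (2,2) g=5 f=10, (2,4) g=3 f=10, (2,5) g=2 f=10, (2,6) g=1 f=10]; closed=[(1,0), (1,1), (1,2), (1,3), (1,4), (1,5), (1,6), (2,0)]

step 1: expand (1,2) (f=10, h=6) → closed; open now [(0,2) g=5 f=12, (0,3) g=4 f=12, (0,4) g=3 f=12, (0,5) g=2 f=12, (0,6) g=1 f=12, (1,1) g=5 f=10, (2,2) g=5 f=10, (2,4) g=3 f=10, (2,5) g=2 f=10, (2,6) g=1 f=10]
step 2: expand (1,1) (f=10, h=5) → closed; open now [(0,1) g=6 f=12, (0,2) g=5 f=12, (0,3) g=4 f=12, (0,4) g=3 f=12, (0,5) g=2 f=12, (0,6) g=1 f=12, (1,0) g=6 f=10, (2,1) g=6 f=10, (2,2) g=5 f=10, (2,4) g=3 f=10, (2,5) g=2 f=10, (2,6) g=1 f=10]
step 3: expand (1,0) (f=10, h=4) → closed; open now [(0,0) g=7 f=12, (0,1) g=6 f=12, (0,2) g=5 f=12, (0,3) g=4 f=12, (0,4) g=3 f=12, (0,5) g=2 f=12, (0,6) g=1 f=12, (2,0) g=7 f=10, (2,1) g=6 f=10, (2,2) g=5 f=10, (2,4) g=3 f=10, (2,5) g=2 f=10, (2,6) g=1 f=10]
step 4: expand (2,0) (f=10, h=3) → closed; open now [(0,0) g=7 f=12, (0,1) g=6 f=12, (0,2) g=5 f=12, (0,3) g=4 f=12, (0,4) g=3 f=12, (0,5) g=2 f=12, (0,6) g=1 f=12, (2,1) g=6 f=10, (2,2) g=5 f=10, (2,4) g=3 f=10, (2,5) g=2 f=10, (2,6) g=1 f=10]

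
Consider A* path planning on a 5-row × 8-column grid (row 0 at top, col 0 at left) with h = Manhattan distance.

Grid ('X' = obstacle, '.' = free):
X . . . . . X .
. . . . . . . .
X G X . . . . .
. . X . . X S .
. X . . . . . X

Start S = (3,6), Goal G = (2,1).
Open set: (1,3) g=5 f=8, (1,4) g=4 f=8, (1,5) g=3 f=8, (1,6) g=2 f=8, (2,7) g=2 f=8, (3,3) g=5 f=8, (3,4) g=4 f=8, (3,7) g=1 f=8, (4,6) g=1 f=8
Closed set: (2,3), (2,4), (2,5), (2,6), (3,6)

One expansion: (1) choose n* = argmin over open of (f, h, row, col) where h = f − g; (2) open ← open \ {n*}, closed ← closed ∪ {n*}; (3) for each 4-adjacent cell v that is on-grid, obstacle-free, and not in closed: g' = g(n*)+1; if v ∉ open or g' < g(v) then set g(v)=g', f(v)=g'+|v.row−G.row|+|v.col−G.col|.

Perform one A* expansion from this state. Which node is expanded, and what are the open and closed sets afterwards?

step 1: expand (1,3) (f=8, h=3) → closed; open now [(0,3) g=6 f=10, (1,2) g=6 f=8, (1,4) g=4 f=8, (1,5) g=3 f=8, (1,6) g=2 f=8, (2,7) g=2 f=8, (3,3) g=5 f=8, (3,4) g=4 f=8, (3,7) g=1 f=8, (4,6) g=1 f=8]

expanded=(1,3); open=[(0,3) g=6 f=10, (1,2) g=6 f=8, (1,4) g=4 f=8, (1,5) g=3 f=8, (1,6) g=2 f=8, (2,7) g=2 f=8, (3,3) g=5 f=8, (3,4) g=4 f=8, (3,7) g=1 f=8, (4,6) g=1 f=8]; closed=[(1,3), (2,3), (2,4), (2,5), (2,6), (3,6)]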